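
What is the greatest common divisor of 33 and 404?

gcd(404, 33) = 1  (404 = 12*33 + 8, 33 = 4*8 + 1, 8 = 8*1).

1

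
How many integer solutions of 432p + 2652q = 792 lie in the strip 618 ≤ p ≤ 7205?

30

gcd(2652, 432) = 12.
By Bézout, 432×(43) + 2652×(-7) = 12.
Particular solution: (186, -30).
General solution: p = 186 + 221t, q = -30 - 36t for integer t.
618 ≤ 186 + 221t ≤ 7205 gives t ∈ [2, 31], which is 30 values.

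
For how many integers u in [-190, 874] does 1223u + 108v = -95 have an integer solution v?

10

gcd(1223, 108):
  1223 = 11×108 + 35
  108 = 3×35 + 3
  35 = 11×3 + 2
  3 = 1×2 + 1
  2 = 2×1
so gcd(1223, 108) = 1.
Back-substitute for Bézout coefficients:
  1 = 3 - 1×2
  ... = 1223×(-37) + 108×(419)
Scale by -95: particular solution (3515, -39805); reduce u mod 108: (59, -669).
General solution: u = 59 + 108t, v = -669 - 1223t for integer t.
-190 ≤ 59 + 108t ≤ 874 gives t ∈ [-2, 7], which is 10 values.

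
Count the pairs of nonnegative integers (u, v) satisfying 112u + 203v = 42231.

gcd(203, 112) = 7  (203 = 1·112 + 91, 112 = 1·91 + 21, 91 = 4·21 + 7, 21 = 3·7).
Back-substituting, 112·(-9) + 203·(5) = 7.
Scale by 6033: one solution is (-54297, 30165). Reduce u mod 29: (20, 197).
General: u = 20 + 29t, v = 197 - 16t.
u ≥ 0 ⇒ t ≥ 0; v ≥ 0 ⇒ t ≤ 12. So t ∈ [0, 12]: 13 solutions.

13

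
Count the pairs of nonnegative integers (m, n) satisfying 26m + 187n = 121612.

25

gcd(187, 26) = 1.
By Bézout, 26·(36) + 187·(-5) = 1.
One solution: (175, 626).
General: m = 175 + 187t, n = 626 - 26t.
m ≥ 0 ⇒ t ≥ 0; n ≥ 0 ⇒ t ≤ 24. So t ∈ [0, 24]: 25 solutions.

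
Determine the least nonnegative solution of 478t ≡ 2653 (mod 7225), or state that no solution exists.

5976

gcd(7225, 478) = 1.
1 divides 2653, so solutions exist.
By Bézout, 478×(-1708) + 7225×(113) = 1.
So 478×(-1708) ≡ 1 (mod 7225); multiply by 2653: t ≡ -4531324 (mod 7225).
Smallest nonnegative: t = -4531324 mod 7225 = 5976.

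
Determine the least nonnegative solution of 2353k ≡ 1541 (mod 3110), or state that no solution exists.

2237

gcd(3110, 2353):
  3110 = 1·2353 + 757
  2353 = 3·757 + 82
  757 = 9·82 + 19
  82 = 4·19 + 6
  19 = 3·6 + 1
  6 = 6·1
so gcd(3110, 2353) = 1.
1 divides 1541, so solutions exist.
Back-substitute for Bézout coefficients:
  1 = 19 - 3·6
  ... = 2353·(-493) + 3110·(373)
So 2353·(-493) ≡ 1 (mod 3110); multiply by 1541: k ≡ -759713 (mod 3110).
Smallest nonnegative: k = -759713 mod 3110 = 2237.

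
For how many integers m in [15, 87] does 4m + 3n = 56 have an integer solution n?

24

gcd(4, 3):
  4 = 1*3 + 1
  3 = 3*1
so gcd(4, 3) = 1.
Back-substitute for Bézout coefficients:
  1 = 4 - 1*3
  ... = 4*(1) + 3*(-1)
Scale by 56: particular solution (56, -56); reduce m mod 3: (2, 16).
General solution: m = 2 + 3t, n = 16 - 4t for integer t.
15 ≤ 2 + 3t ≤ 87 gives t ∈ [5, 28], which is 24 values.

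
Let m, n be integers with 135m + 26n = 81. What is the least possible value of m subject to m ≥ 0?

11

gcd(135, 26):
  135 = 5·26 + 5
  26 = 5·5 + 1
  5 = 5·1
so gcd(135, 26) = 1.
1 divides 81, so solutions exist.
Back-substitute for Bézout coefficients:
  1 = 26 - 5·5
  ... = 135·(-5) + 26·(26)
Scale by 81/1 = 81: (m₀, n₀) = (-405, 2106).
General solution: m = -405 + 26t, n = 2106 - 135t for integer t.
m ≥ 0: smallest is -405 mod 26 = 11 (at t = 16), with n = -54.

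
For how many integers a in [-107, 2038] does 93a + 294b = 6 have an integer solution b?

22

gcd(294, 93):
  294 = 3×93 + 15
  93 = 6×15 + 3
  15 = 5×3
so gcd(294, 93) = 3.
Back-substitute for Bézout coefficients:
  3 = 93 - 6×15
  ... = 93×(19) + 294×(-6)
Scale by 2: particular solution (38, -12); reduce a mod 98: (38, -12).
General solution: a = 38 + 98t, b = -12 - 31t for integer t.
-107 ≤ 38 + 98t ≤ 2038 gives t ∈ [-1, 20], which is 22 values.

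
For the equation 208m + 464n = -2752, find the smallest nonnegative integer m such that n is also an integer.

gcd(464, 208) = 16.
16 divides -2752, so solutions exist.
By Bézout, 208×(9) + 464×(-4) = 16.
Scale by -2752/16 = -172: (m₀, n₀) = (-1548, 688).
General solution: m = -1548 + 29t, n = 688 - 13t for integer t.
m ≥ 0: smallest is -1548 mod 29 = 18 (at t = 54), with n = -14.

18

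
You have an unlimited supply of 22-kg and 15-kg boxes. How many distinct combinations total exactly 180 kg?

Need nonnegative integers with 22j + 15k = 180.
gcd(22, 15) = 1, and 22·(-2) + 15·(3) = 1.
So (j₀, k₀) = (-360, 540); general j = -360 + 15t, k = 540 - 22t.
j ≥ 0 ⇒ t ≥ 24; k ≥ 0 ⇒ t ≤ 24. That's 1 value of t.

1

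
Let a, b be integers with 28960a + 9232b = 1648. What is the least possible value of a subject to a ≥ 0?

gcd(28960, 9232):
  28960 = 3×9232 + 1264
  9232 = 7×1264 + 384
  1264 = 3×384 + 112
  384 = 3×112 + 48
  112 = 2×48 + 16
  48 = 3×16
so gcd(28960, 9232) = 16.
16 divides 1648, so solutions exist.
Back-substitute for Bézout coefficients:
  16 = 112 - 2×48
  ... = 28960×(168) + 9232×(-527)
Scale by 1648/16 = 103: (a₀, b₀) = (17304, -54281).
General solution: a = 17304 + 577t, b = -54281 - 1810t for integer t.
a ≥ 0: smallest is 17304 mod 577 = 571 (at t = -29), with b = -1791.

571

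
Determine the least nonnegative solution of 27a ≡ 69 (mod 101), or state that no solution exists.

gcd(101, 27) = 1.
1 divides 69, so solutions exist.
By Bézout, 27*(15) + 101*(-4) = 1.
So 27*(15) ≡ 1 (mod 101); multiply by 69: a ≡ 1035 (mod 101).
Smallest nonnegative: a = 1035 mod 101 = 25.

25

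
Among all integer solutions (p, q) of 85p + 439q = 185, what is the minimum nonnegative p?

28

gcd(439, 85) = 1  (439 = 5*85 + 14, 85 = 6*14 + 1, 14 = 14*1).
1 divides 185, so solutions exist.
Back-substituting, 85*(31) + 439*(-6) = 1.
Scale by 185/1 = 185: (p₀, q₀) = (5735, -1110).
General solution: p = 5735 + 439t, q = -1110 - 85t for integer t.
p ≥ 0: smallest is 5735 mod 439 = 28 (at t = -13), with q = -5.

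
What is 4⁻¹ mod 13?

10

gcd(13, 4) = 1.
By Bézout, 4×(-3) + 13×(1) = 1.
So 4×-3 ≡ 1 (mod 13), and -3 mod 13 = 10.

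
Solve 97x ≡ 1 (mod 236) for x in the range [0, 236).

gcd(236, 97) = 1.
By Bézout, 97·(73) + 236·(-30) = 1.
So 97·73 ≡ 1 (mod 236), and 73 mod 236 = 73.

73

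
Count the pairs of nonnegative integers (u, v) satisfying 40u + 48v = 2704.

gcd(48, 40) = 8.
By Bézout, 40×(-1) + 48×(1) = 8.
One solution: (4, 53).
General: u = 4 + 6t, v = 53 - 5t.
u ≥ 0 ⇒ t ≥ 0; v ≥ 0 ⇒ t ≤ 10. So t ∈ [0, 10]: 11 solutions.

11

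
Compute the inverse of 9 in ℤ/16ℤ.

gcd(16, 9) = 1  (16 = 1·9 + 7, 9 = 1·7 + 2, 7 = 3·2 + 1, 2 = 2·1).
Back-substituting, 9·(-7) + 16·(4) = 1.
So 9·-7 ≡ 1 (mod 16), and -7 mod 16 = 9.

9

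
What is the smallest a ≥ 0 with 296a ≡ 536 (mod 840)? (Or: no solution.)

16

gcd(840, 296) = 8.
8 divides 536, so solutions exist.
By Bézout, 296*(-17) + 840*(6) = 8.
So 296*(-17) ≡ 8 (mod 840); multiply by 67: a ≡ -1139 (mod 105).
Smallest nonnegative: a = -1139 mod 105 = 16.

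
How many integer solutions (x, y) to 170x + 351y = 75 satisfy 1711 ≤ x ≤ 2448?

2

gcd(351, 170) = 1  (351 = 2*170 + 11, 170 = 15*11 + 5, 11 = 2*5 + 1, 5 = 5*1).
Back-substituting, 170*(-64) + 351*(31) = 1.
Scale by 75: particular solution (-4800, 2325); reduce x mod 351: (114, -55).
General solution: x = 114 + 351t, y = -55 - 170t for integer t.
1711 ≤ 114 + 351t ≤ 2448 gives t ∈ [5, 6], which is 2 values.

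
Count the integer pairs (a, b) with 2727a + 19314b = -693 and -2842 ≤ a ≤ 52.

1

gcd(19314, 2727) = 9  (19314 = 7*2727 + 225, 2727 = 12*225 + 27, 225 = 8*27 + 9, 27 = 3*9).
Back-substituting, 2727*(-687) + 19314*(97) = 9.
Scale by -77: particular solution (52899, -7469); reduce a mod 2146: (1395, -197).
General solution: a = 1395 + 2146t, b = -197 - 303t for integer t.
-2842 ≤ 1395 + 2146t ≤ 52 gives t ∈ [-1, -1], which is 1 value.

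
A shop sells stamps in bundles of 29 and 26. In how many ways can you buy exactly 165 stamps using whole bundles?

1

Need nonnegative integers with 29j + 26k = 165.
gcd(29, 26) = 1, and 29·(9) + 26·(-10) = 1.
So (j₀, k₀) = (1485, -1650); general j = 1485 + 26t, k = -1650 - 29t.
j ≥ 0 ⇒ t ≥ -57; k ≥ 0 ⇒ t ≤ -57. That's 1 value of t.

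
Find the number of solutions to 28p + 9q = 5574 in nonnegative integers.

gcd(28, 9) = 1  (28 = 3*9 + 1, 9 = 9*1).
Back-substituting, 28*(1) + 9*(-3) = 1.
Scale by 5574: one solution is (5574, -16722). Reduce p mod 9: (3, 610).
General: p = 3 + 9t, q = 610 - 28t.
p ≥ 0 ⇒ t ≥ 0; q ≥ 0 ⇒ t ≤ 21. So t ∈ [0, 21]: 22 solutions.

22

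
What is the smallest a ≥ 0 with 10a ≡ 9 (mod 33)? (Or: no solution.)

gcd(33, 10) = 1  (33 = 3·10 + 3, 10 = 3·3 + 1, 3 = 3·1).
1 divides 9, so solutions exist.
Back-substituting, 10·(10) + 33·(-3) = 1.
So 10·(10) ≡ 1 (mod 33); multiply by 9: a ≡ 90 (mod 33).
Smallest nonnegative: a = 90 mod 33 = 24.

24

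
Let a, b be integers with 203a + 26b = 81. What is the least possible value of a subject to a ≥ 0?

15

gcd(203, 26) = 1  (203 = 7×26 + 21, 26 = 1×21 + 5, 21 = 4×5 + 1, 5 = 5×1).
1 divides 81, so solutions exist.
Back-substituting, 203×(5) + 26×(-39) = 1.
Scale by 81/1 = 81: (a₀, b₀) = (405, -3159).
General solution: a = 405 + 26t, b = -3159 - 203t for integer t.
a ≥ 0: smallest is 405 mod 26 = 15 (at t = -15), with b = -114.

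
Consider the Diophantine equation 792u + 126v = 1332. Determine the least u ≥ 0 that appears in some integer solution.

2

gcd(792, 126) = 18  (792 = 6*126 + 36, 126 = 3*36 + 18, 36 = 2*18).
18 divides 1332, so solutions exist.
Back-substituting, 792*(-3) + 126*(19) = 18.
Scale by 1332/18 = 74: (u₀, v₀) = (-222, 1406).
General solution: u = -222 + 7t, v = 1406 - 44t for integer t.
u ≥ 0: smallest is -222 mod 7 = 2 (at t = 32), with v = -2.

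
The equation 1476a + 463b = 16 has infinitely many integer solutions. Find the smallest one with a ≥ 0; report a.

gcd(1476, 463):
  1476 = 3×463 + 87
  463 = 5×87 + 28
  87 = 3×28 + 3
  28 = 9×3 + 1
  3 = 3×1
so gcd(1476, 463) = 1.
1 divides 16, so solutions exist.
Back-substitute for Bézout coefficients:
  1 = 28 - 9×3
  ... = 1476×(-149) + 463×(475)
Scale by 16/1 = 16: (a₀, b₀) = (-2384, 7600).
General solution: a = -2384 + 463t, b = 7600 - 1476t for integer t.
a ≥ 0: smallest is -2384 mod 463 = 394 (at t = 6), with b = -1256.

394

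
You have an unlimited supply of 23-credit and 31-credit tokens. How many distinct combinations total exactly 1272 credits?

1

Need nonnegative integers with 23j + 31k = 1272.
gcd(23, 31) = 1, and 23·(-4) + 31·(3) = 1.
So (j₀, k₀) = (-5088, 3816); general j = -5088 + 31t, k = 3816 - 23t.
j ≥ 0 ⇒ t ≥ 165; k ≥ 0 ⇒ t ≤ 165. That's 1 value of t.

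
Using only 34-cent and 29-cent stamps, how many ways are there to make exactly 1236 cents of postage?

1

Need nonnegative integers with 34j + 29k = 1236.
gcd(34, 29) = 1, and 34·(6) + 29·(-7) = 1.
So (j₀, k₀) = (7416, -8652); general j = 7416 + 29t, k = -8652 - 34t.
j ≥ 0 ⇒ t ≥ -255; k ≥ 0 ⇒ t ≤ -255. That's 1 value of t.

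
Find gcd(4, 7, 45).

gcd(7, 4):
  7 = 1*4 + 3
  4 = 1*3 + 1
  3 = 3*1
so gcd(7, 4) = 1.
gcd(1, 45) = 1.

1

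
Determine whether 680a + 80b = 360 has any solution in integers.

yes

gcd(680, 80) = 40.
40 divides 360, so integer solutions exist.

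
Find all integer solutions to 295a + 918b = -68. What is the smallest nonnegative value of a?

34

gcd(918, 295) = 1  (918 = 3*295 + 33, 295 = 8*33 + 31, 33 = 1*31 + 2, 31 = 15*2 + 1, 2 = 2*1).
1 divides -68, so solutions exist.
Back-substituting, 295*(445) + 918*(-143) = 1.
Scale by -68/1 = -68: (a₀, b₀) = (-30260, 9724).
General solution: a = -30260 + 918t, b = 9724 - 295t for integer t.
a ≥ 0: smallest is -30260 mod 918 = 34 (at t = 33), with b = -11.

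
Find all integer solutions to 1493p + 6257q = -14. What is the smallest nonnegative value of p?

gcd(6257, 1493):
  6257 = 4·1493 + 285
  1493 = 5·285 + 68
  285 = 4·68 + 13
  68 = 5·13 + 3
  13 = 4·3 + 1
  3 = 3·1
so gcd(6257, 1493) = 1.
1 divides -14, so solutions exist.
Back-substitute for Bézout coefficients:
  1 = 13 - 4·3
  ... = 1493·(-1932) + 6257·(461)
Scale by -14/1 = -14: (p₀, q₀) = (27048, -6454).
General solution: p = 27048 + 6257t, q = -6454 - 1493t for integer t.
p ≥ 0: smallest is 27048 mod 6257 = 2020 (at t = -4), with q = -482.

2020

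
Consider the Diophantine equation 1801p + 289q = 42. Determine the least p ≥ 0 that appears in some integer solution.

gcd(1801, 289):
  1801 = 6×289 + 67
  289 = 4×67 + 21
  67 = 3×21 + 4
  21 = 5×4 + 1
  4 = 4×1
so gcd(1801, 289) = 1.
1 divides 42, so solutions exist.
Back-substitute for Bézout coefficients:
  1 = 21 - 5×4
  ... = 1801×(-69) + 289×(430)
Scale by 42/1 = 42: (p₀, q₀) = (-2898, 18060).
General solution: p = -2898 + 289t, q = 18060 - 1801t for integer t.
p ≥ 0: smallest is -2898 mod 289 = 281 (at t = 11), with q = -1751.

281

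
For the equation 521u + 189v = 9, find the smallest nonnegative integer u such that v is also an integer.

gcd(521, 189):
  521 = 2*189 + 143
  189 = 1*143 + 46
  143 = 3*46 + 5
  46 = 9*5 + 1
  5 = 5*1
so gcd(521, 189) = 1.
1 divides 9, so solutions exist.
Back-substitute for Bézout coefficients:
  1 = 46 - 9*5
  ... = 521*(-37) + 189*(102)
Scale by 9/1 = 9: (u₀, v₀) = (-333, 918).
General solution: u = -333 + 189t, v = 918 - 521t for integer t.
u ≥ 0: smallest is -333 mod 189 = 45 (at t = 2), with v = -124.

45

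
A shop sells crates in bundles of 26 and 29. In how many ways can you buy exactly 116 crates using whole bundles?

Need nonnegative integers with 26j + 29k = 116.
gcd(26, 29) = 1, and 26·(-10) + 29·(9) = 1.
So (j₀, k₀) = (-1160, 1044); general j = -1160 + 29t, k = 1044 - 26t.
j ≥ 0 ⇒ t ≥ 40; k ≥ 0 ⇒ t ≤ 40. That's 1 value of t.

1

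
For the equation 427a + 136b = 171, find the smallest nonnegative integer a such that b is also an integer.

9

gcd(427, 136) = 1  (427 = 3×136 + 19, 136 = 7×19 + 3, 19 = 6×3 + 1, 3 = 3×1).
1 divides 171, so solutions exist.
Back-substituting, 427×(43) + 136×(-135) = 1.
Scale by 171/1 = 171: (a₀, b₀) = (7353, -23085).
General solution: a = 7353 + 136t, b = -23085 - 427t for integer t.
a ≥ 0: smallest is 7353 mod 136 = 9 (at t = -54), with b = -27.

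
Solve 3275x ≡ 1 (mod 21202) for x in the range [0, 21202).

gcd(21202, 3275) = 1.
By Bézout, 3275×(-9795) + 21202×(1513) = 1.
So 3275×-9795 ≡ 1 (mod 21202), and -9795 mod 21202 = 11407.

11407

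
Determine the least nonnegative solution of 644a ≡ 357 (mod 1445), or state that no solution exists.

833

gcd(1445, 644) = 1  (1445 = 2×644 + 157, 644 = 4×157 + 16, 157 = 9×16 + 13, 16 = 1×13 + 3, 13 = 4×3 + 1, 3 = 3×1).
1 divides 357, so solutions exist.
Back-substituting, 644×(-451) + 1445×(201) = 1.
So 644×(-451) ≡ 1 (mod 1445); multiply by 357: a ≡ -161007 (mod 1445).
Smallest nonnegative: a = -161007 mod 1445 = 833.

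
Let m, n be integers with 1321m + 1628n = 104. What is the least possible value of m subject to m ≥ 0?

gcd(1628, 1321) = 1  (1628 = 1·1321 + 307, 1321 = 4·307 + 93, 307 = 3·93 + 28, 93 = 3·28 + 9, 28 = 3·9 + 1, 9 = 9·1).
1 divides 104, so solutions exist.
Back-substituting, 1321·(-175) + 1628·(142) = 1.
Scale by 104/1 = 104: (m₀, n₀) = (-18200, 14768).
General solution: m = -18200 + 1628t, n = 14768 - 1321t for integer t.
m ≥ 0: smallest is -18200 mod 1628 = 1336 (at t = 12), with n = -1084.

1336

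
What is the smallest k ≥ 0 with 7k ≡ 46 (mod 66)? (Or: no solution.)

gcd(66, 7):
  66 = 9·7 + 3
  7 = 2·3 + 1
  3 = 3·1
so gcd(66, 7) = 1.
1 divides 46, so solutions exist.
Back-substitute for Bézout coefficients:
  1 = 7 - 2·3
  ... = 7·(19) + 66·(-2)
So 7·(19) ≡ 1 (mod 66); multiply by 46: k ≡ 874 (mod 66).
Smallest nonnegative: k = 874 mod 66 = 16.

16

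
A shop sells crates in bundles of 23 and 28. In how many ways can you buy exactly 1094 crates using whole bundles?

1

Need nonnegative integers with 23j + 28k = 1094.
gcd(23, 28) = 1, and 23·(11) + 28·(-9) = 1.
So (j₀, k₀) = (12034, -9846); general j = 12034 + 28t, k = -9846 - 23t.
j ≥ 0 ⇒ t ≥ -429; k ≥ 0 ⇒ t ≤ -429. That's 1 value of t.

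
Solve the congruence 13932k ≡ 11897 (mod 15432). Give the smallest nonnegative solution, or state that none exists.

no solution

gcd(15432, 13932) = 12.
12 does not divide 11897, so the congruence has no solution.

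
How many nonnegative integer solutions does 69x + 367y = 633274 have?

25

gcd(367, 69):
  367 = 5·69 + 22
  69 = 3·22 + 3
  22 = 7·3 + 1
  3 = 3·1
so gcd(367, 69) = 1.
Back-substitute for Bézout coefficients:
  1 = 22 - 7·3
  ... = 69·(-117) + 367·(22)
Scale by 633274: one solution is (-74093058, 13932028). Reduce x mod 367: (205, 1687).
General: x = 205 + 367t, y = 1687 - 69t.
x ≥ 0 ⇒ t ≥ 0; y ≥ 0 ⇒ t ≤ 24. So t ∈ [0, 24]: 25 solutions.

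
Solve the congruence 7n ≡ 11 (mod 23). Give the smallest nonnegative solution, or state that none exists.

gcd(23, 7) = 1  (23 = 3*7 + 2, 7 = 3*2 + 1, 2 = 2*1).
1 divides 11, so solutions exist.
Back-substituting, 7*(10) + 23*(-3) = 1.
So 7*(10) ≡ 1 (mod 23); multiply by 11: n ≡ 110 (mod 23).
Smallest nonnegative: n = 110 mod 23 = 18.

18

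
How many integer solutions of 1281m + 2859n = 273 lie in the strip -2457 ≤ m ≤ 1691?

gcd(2859, 1281):
  2859 = 2·1281 + 297
  1281 = 4·297 + 93
  297 = 3·93 + 18
  93 = 5·18 + 3
  18 = 6·3
so gcd(2859, 1281) = 3.
Back-substitute for Bézout coefficients:
  3 = 93 - 5·18
  ... = 1281·(154) + 2859·(-69)
Scale by 91: particular solution (14014, -6279); reduce m mod 953: (672, -301).
General solution: m = 672 + 953t, n = -301 - 427t for integer t.
-2457 ≤ 672 + 953t ≤ 1691 gives t ∈ [-3, 1], which is 5 values.

5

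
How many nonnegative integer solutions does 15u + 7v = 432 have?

gcd(15, 7) = 1.
By Bézout, 15×(1) + 7×(-2) = 1.
One solution: (5, 51).
General: u = 5 + 7t, v = 51 - 15t.
u ≥ 0 ⇒ t ≥ 0; v ≥ 0 ⇒ t ≤ 3. So t ∈ [0, 3]: 4 solutions.

4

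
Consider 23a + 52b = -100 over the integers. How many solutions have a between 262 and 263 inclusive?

0

gcd(52, 23):
  52 = 2×23 + 6
  23 = 3×6 + 5
  6 = 1×5 + 1
  5 = 5×1
so gcd(52, 23) = 1.
Back-substitute for Bézout coefficients:
  1 = 6 - 1×5
  ... = 23×(-9) + 52×(4)
Scale by -100: particular solution (900, -400); reduce a mod 52: (16, -9).
General solution: a = 16 + 52t, b = -9 - 23t for integer t.
262 ≤ 16 + 52t ≤ 263 gives t ∈ [5, 4], which is 0 values.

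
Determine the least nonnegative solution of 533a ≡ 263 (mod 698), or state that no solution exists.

gcd(698, 533):
  698 = 1×533 + 165
  533 = 3×165 + 38
  165 = 4×38 + 13
  38 = 2×13 + 12
  13 = 1×12 + 1
  12 = 12×1
so gcd(698, 533) = 1.
1 divides 263, so solutions exist.
Back-substitute for Bézout coefficients:
  1 = 13 - 1×12
  ... = 533×(-55) + 698×(42)
So 533×(-55) ≡ 1 (mod 698); multiply by 263: a ≡ -14465 (mod 698).
Smallest nonnegative: a = -14465 mod 698 = 193.

193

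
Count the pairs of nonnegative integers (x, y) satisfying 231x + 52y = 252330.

gcd(231, 52) = 1.
By Bézout, 231×(-9) + 52×(40) = 1.
One solution: (26, 4737).
General: x = 26 + 52t, y = 4737 - 231t.
x ≥ 0 ⇒ t ≥ 0; y ≥ 0 ⇒ t ≤ 20. So t ∈ [0, 20]: 21 solutions.

21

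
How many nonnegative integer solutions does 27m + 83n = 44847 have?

21

gcd(83, 27) = 1.
By Bézout, 27*(40) + 83*(-13) = 1.
One solution: (1, 540).
General: m = 1 + 83t, n = 540 - 27t.
m ≥ 0 ⇒ t ≥ 0; n ≥ 0 ⇒ t ≤ 20. So t ∈ [0, 20]: 21 solutions.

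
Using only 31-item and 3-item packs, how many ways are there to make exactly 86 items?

Need nonnegative integers with 31j + 3k = 86.
gcd(31, 3) = 1, and 31·(1) + 3·(-10) = 1.
So (j₀, k₀) = (86, -860); general j = 86 + 3t, k = -860 - 31t.
j ≥ 0 ⇒ t ≥ -28; k ≥ 0 ⇒ t ≤ -28. That's 1 value of t.

1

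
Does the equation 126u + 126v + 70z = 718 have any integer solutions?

no

gcd(126, 126):
  126 = 1·126
so gcd(126, 126) = 126.
gcd(126, 70) = 14.
14 does not divide 718 (remainder 4), so no integer solutions.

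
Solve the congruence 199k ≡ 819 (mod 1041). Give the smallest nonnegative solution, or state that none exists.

gcd(1041, 199):
  1041 = 5*199 + 46
  199 = 4*46 + 15
  46 = 3*15 + 1
  15 = 15*1
so gcd(1041, 199) = 1.
1 divides 819, so solutions exist.
Back-substitute for Bézout coefficients:
  1 = 46 - 3*15
  ... = 199*(-68) + 1041*(13)
So 199*(-68) ≡ 1 (mod 1041); multiply by 819: k ≡ -55692 (mod 1041).
Smallest nonnegative: k = -55692 mod 1041 = 522.

522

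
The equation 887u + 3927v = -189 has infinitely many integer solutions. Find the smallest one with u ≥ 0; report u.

gcd(3927, 887):
  3927 = 4·887 + 379
  887 = 2·379 + 129
  379 = 2·129 + 121
  129 = 1·121 + 8
  121 = 15·8 + 1
  8 = 8·1
so gcd(3927, 887) = 1.
1 divides -189, so solutions exist.
Back-substitute for Bézout coefficients:
  1 = 121 - 15·8
  ... = 887·(-487) + 3927·(110)
Scale by -189/1 = -189: (u₀, v₀) = (92043, -20790).
General solution: u = 92043 + 3927t, v = -20790 - 887t for integer t.
u ≥ 0: smallest is 92043 mod 3927 = 1722 (at t = -23), with v = -389.

1722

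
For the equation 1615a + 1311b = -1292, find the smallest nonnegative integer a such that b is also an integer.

13

gcd(1615, 1311) = 19  (1615 = 1×1311 + 304, 1311 = 4×304 + 95, 304 = 3×95 + 19, 95 = 5×19).
19 divides -1292, so solutions exist.
Back-substituting, 1615×(13) + 1311×(-16) = 19.
Scale by -1292/19 = -68: (a₀, b₀) = (-884, 1088).
General solution: a = -884 + 69t, b = 1088 - 85t for integer t.
a ≥ 0: smallest is -884 mod 69 = 13 (at t = 13), with b = -17.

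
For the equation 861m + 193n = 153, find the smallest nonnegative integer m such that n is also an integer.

gcd(861, 193) = 1.
1 divides 153, so solutions exist.
By Bézout, 861×(-13) + 193×(58) = 1.
Scale by 153/1 = 153: (m₀, n₀) = (-1989, 8874).
General solution: m = -1989 + 193t, n = 8874 - 861t for integer t.
m ≥ 0: smallest is -1989 mod 193 = 134 (at t = 11), with n = -597.

134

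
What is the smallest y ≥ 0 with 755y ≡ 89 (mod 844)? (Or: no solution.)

gcd(844, 755) = 1.
1 divides 89, so solutions exist.
By Bézout, 755×(275) + 844×(-246) = 1.
So 755×(275) ≡ 1 (mod 844); multiply by 89: y ≡ 24475 (mod 844).
Smallest nonnegative: y = 24475 mod 844 = 843.

843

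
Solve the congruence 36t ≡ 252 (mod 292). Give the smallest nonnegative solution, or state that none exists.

gcd(292, 36) = 4.
4 divides 252, so solutions exist.
By Bézout, 36×(-8) + 292×(1) = 4.
So 36×(-8) ≡ 4 (mod 292); multiply by 63: t ≡ -504 (mod 73).
Smallest nonnegative: t = -504 mod 73 = 7.

7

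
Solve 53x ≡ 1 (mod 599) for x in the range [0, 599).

gcd(599, 53) = 1.
By Bézout, 53*(-113) + 599*(10) = 1.
So 53*-113 ≡ 1 (mod 599), and -113 mod 599 = 486.

486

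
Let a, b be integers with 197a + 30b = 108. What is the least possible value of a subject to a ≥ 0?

24

gcd(197, 30) = 1  (197 = 6·30 + 17, 30 = 1·17 + 13, 17 = 1·13 + 4, 13 = 3·4 + 1, 4 = 4·1).
1 divides 108, so solutions exist.
Back-substituting, 197·(-7) + 30·(46) = 1.
Scale by 108/1 = 108: (a₀, b₀) = (-756, 4968).
General solution: a = -756 + 30t, b = 4968 - 197t for integer t.
a ≥ 0: smallest is -756 mod 30 = 24 (at t = 26), with b = -154.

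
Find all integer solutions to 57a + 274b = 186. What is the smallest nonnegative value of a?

gcd(274, 57):
  274 = 4·57 + 46
  57 = 1·46 + 11
  46 = 4·11 + 2
  11 = 5·2 + 1
  2 = 2·1
so gcd(274, 57) = 1.
1 divides 186, so solutions exist.
Back-substitute for Bézout coefficients:
  1 = 11 - 5·2
  ... = 57·(125) + 274·(-26)
Scale by 186/1 = 186: (a₀, b₀) = (23250, -4836).
General solution: a = 23250 + 274t, b = -4836 - 57t for integer t.
a ≥ 0: smallest is 23250 mod 274 = 234 (at t = -84), with b = -48.

234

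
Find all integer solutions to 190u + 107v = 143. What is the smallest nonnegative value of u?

gcd(190, 107):
  190 = 1*107 + 83
  107 = 1*83 + 24
  83 = 3*24 + 11
  24 = 2*11 + 2
  11 = 5*2 + 1
  2 = 2*1
so gcd(190, 107) = 1.
1 divides 143, so solutions exist.
Back-substitute for Bézout coefficients:
  1 = 11 - 5*2
  ... = 190*(49) + 107*(-87)
Scale by 143/1 = 143: (u₀, v₀) = (7007, -12441).
General solution: u = 7007 + 107t, v = -12441 - 190t for integer t.
u ≥ 0: smallest is 7007 mod 107 = 52 (at t = -65), with v = -91.

52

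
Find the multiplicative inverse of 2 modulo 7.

gcd(7, 2):
  7 = 3·2 + 1
  2 = 2·1
so gcd(7, 2) = 1.
Back-substitute for Bézout coefficients:
  1 = 7 - 3·2
  ... = 2·(-3) + 7·(1)
So 2·-3 ≡ 1 (mod 7), and -3 mod 7 = 4.

4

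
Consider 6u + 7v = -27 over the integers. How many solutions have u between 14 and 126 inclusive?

gcd(7, 6) = 1.
By Bézout, 6·(-1) + 7·(1) = 1.
Particular solution: (6, -9).
General solution: u = 6 + 7t, v = -9 - 6t for integer t.
14 ≤ 6 + 7t ≤ 126 gives t ∈ [2, 17], which is 16 values.

16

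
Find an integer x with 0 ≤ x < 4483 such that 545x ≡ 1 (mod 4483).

gcd(4483, 545):
  4483 = 8×545 + 123
  545 = 4×123 + 53
  123 = 2×53 + 17
  53 = 3×17 + 2
  17 = 8×2 + 1
  2 = 2×1
so gcd(4483, 545) = 1.
Back-substitute for Bézout coefficients:
  1 = 17 - 8×2
  ... = 545×(-2114) + 4483×(257)
So 545×-2114 ≡ 1 (mod 4483), and -2114 mod 4483 = 2369.

2369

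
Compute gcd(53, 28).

1

gcd(53, 28) = 1  (53 = 1·28 + 25, 28 = 1·25 + 3, 25 = 8·3 + 1, 3 = 3·1).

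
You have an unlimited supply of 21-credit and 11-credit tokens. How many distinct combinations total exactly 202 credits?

1

Need nonnegative integers with 21j + 11k = 202.
gcd(21, 11) = 1, and 21·(-1) + 11·(2) = 1.
So (j₀, k₀) = (-202, 404); general j = -202 + 11t, k = 404 - 21t.
j ≥ 0 ⇒ t ≥ 19; k ≥ 0 ⇒ t ≤ 19. That's 1 value of t.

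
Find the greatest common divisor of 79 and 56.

1

gcd(79, 56):
  79 = 1×56 + 23
  56 = 2×23 + 10
  23 = 2×10 + 3
  10 = 3×3 + 1
  3 = 3×1
so gcd(79, 56) = 1.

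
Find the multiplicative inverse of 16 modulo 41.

18

gcd(41, 16) = 1  (41 = 2·16 + 9, 16 = 1·9 + 7, 9 = 1·7 + 2, 7 = 3·2 + 1, 2 = 2·1).
Back-substituting, 16·(18) + 41·(-7) = 1.
So 16·18 ≡ 1 (mod 41), and 18 mod 41 = 18.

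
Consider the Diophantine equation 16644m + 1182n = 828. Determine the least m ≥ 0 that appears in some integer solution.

gcd(16644, 1182):
  16644 = 14×1182 + 96
  1182 = 12×96 + 30
  96 = 3×30 + 6
  30 = 5×6
so gcd(16644, 1182) = 6.
6 divides 828, so solutions exist.
Back-substitute for Bézout coefficients:
  6 = 96 - 3×30
  ... = 16644×(37) + 1182×(-521)
Scale by 828/6 = 138: (m₀, n₀) = (5106, -71898).
General solution: m = 5106 + 197t, n = -71898 - 2774t for integer t.
m ≥ 0: smallest is 5106 mod 197 = 181 (at t = -25), with n = -2548.

181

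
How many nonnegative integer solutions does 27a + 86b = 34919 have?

15

gcd(86, 27):
  86 = 3*27 + 5
  27 = 5*5 + 2
  5 = 2*2 + 1
  2 = 2*1
so gcd(86, 27) = 1.
Back-substitute for Bézout coefficients:
  1 = 5 - 2*2
  ... = 27*(-35) + 86*(11)
Scale by 34919: one solution is (-1222165, 384109). Reduce a mod 86: (67, 385).
General: a = 67 + 86t, b = 385 - 27t.
a ≥ 0 ⇒ t ≥ 0; b ≥ 0 ⇒ t ≤ 14. So t ∈ [0, 14]: 15 solutions.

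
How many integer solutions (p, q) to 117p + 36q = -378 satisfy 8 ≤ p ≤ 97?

22

gcd(117, 36):
  117 = 3·36 + 9
  36 = 4·9
so gcd(117, 36) = 9.
Back-substitute for Bézout coefficients:
  9 = 117 - 3·36
  ... = 117·(1) + 36·(-3)
Scale by -42: particular solution (-42, 126); reduce p mod 4: (2, -17).
General solution: p = 2 + 4t, q = -17 - 13t for integer t.
8 ≤ 2 + 4t ≤ 97 gives t ∈ [2, 23], which is 22 values.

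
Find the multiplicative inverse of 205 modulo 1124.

965

gcd(1124, 205):
  1124 = 5×205 + 99
  205 = 2×99 + 7
  99 = 14×7 + 1
  7 = 7×1
so gcd(1124, 205) = 1.
Back-substitute for Bézout coefficients:
  1 = 99 - 14×7
  ... = 205×(-159) + 1124×(29)
So 205×-159 ≡ 1 (mod 1124), and -159 mod 1124 = 965.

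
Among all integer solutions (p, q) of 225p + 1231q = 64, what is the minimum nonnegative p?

gcd(1231, 225):
  1231 = 5*225 + 106
  225 = 2*106 + 13
  106 = 8*13 + 2
  13 = 6*2 + 1
  2 = 2*1
so gcd(1231, 225) = 1.
1 divides 64, so solutions exist.
Back-substitute for Bézout coefficients:
  1 = 13 - 6*2
  ... = 225*(569) + 1231*(-104)
Scale by 64/1 = 64: (p₀, q₀) = (36416, -6656).
General solution: p = 36416 + 1231t, q = -6656 - 225t for integer t.
p ≥ 0: smallest is 36416 mod 1231 = 717 (at t = -29), with q = -131.

717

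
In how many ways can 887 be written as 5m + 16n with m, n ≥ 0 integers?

11

gcd(16, 5) = 1  (16 = 3×5 + 1, 5 = 5×1).
Back-substituting, 5×(-3) + 16×(1) = 1.
Scale by 887: one solution is (-2661, 887). Reduce m mod 16: (11, 52).
General: m = 11 + 16t, n = 52 - 5t.
m ≥ 0 ⇒ t ≥ 0; n ≥ 0 ⇒ t ≤ 10. So t ∈ [0, 10]: 11 solutions.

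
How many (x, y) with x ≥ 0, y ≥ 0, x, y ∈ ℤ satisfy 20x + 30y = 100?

2

gcd(30, 20):
  30 = 1*20 + 10
  20 = 2*10
so gcd(30, 20) = 10.
Back-substitute for Bézout coefficients:
  10 = 30 - 1*20
  ... = 20*(-1) + 30*(1)
Scale by 10: one solution is (-10, 10). Reduce x mod 3: (2, 2).
General: x = 2 + 3t, y = 2 - 2t.
x ≥ 0 ⇒ t ≥ 0; y ≥ 0 ⇒ t ≤ 1. So t ∈ [0, 1]: 2 solutions.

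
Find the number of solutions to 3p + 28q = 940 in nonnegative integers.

11

gcd(28, 3):
  28 = 9×3 + 1
  3 = 3×1
so gcd(28, 3) = 1.
Back-substitute for Bézout coefficients:
  1 = 28 - 9×3
  ... = 3×(-9) + 28×(1)
Scale by 940: one solution is (-8460, 940). Reduce p mod 28: (24, 31).
General: p = 24 + 28t, q = 31 - 3t.
p ≥ 0 ⇒ t ≥ 0; q ≥ 0 ⇒ t ≤ 10. So t ∈ [0, 10]: 11 solutions.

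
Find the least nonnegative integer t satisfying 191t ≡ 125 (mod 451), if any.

gcd(451, 191):
  451 = 2×191 + 69
  191 = 2×69 + 53
  69 = 1×53 + 16
  53 = 3×16 + 5
  16 = 3×5 + 1
  5 = 5×1
so gcd(451, 191) = 1.
1 divides 125, so solutions exist.
Back-substitute for Bézout coefficients:
  1 = 16 - 3×5
  ... = 191×(-85) + 451×(36)
So 191×(-85) ≡ 1 (mod 451); multiply by 125: t ≡ -10625 (mod 451).
Smallest nonnegative: t = -10625 mod 451 = 199.

199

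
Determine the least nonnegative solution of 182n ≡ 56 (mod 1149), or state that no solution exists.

gcd(1149, 182) = 1  (1149 = 6×182 + 57, 182 = 3×57 + 11, 57 = 5×11 + 2, 11 = 5×2 + 1, 2 = 2×1).
1 divides 56, so solutions exist.
Back-substituting, 182×(524) + 1149×(-83) = 1.
So 182×(524) ≡ 1 (mod 1149); multiply by 56: n ≡ 29344 (mod 1149).
Smallest nonnegative: n = 29344 mod 1149 = 619.

619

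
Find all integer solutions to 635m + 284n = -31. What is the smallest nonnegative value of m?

203

gcd(635, 284) = 1.
1 divides -31, so solutions exist.
By Bézout, 635×(-89) + 284×(199) = 1.
Scale by -31/1 = -31: (m₀, n₀) = (2759, -6169).
General solution: m = 2759 + 284t, n = -6169 - 635t for integer t.
m ≥ 0: smallest is 2759 mod 284 = 203 (at t = -9), with n = -454.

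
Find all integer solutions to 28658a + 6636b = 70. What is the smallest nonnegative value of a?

gcd(28658, 6636) = 14.
14 divides 70, so solutions exist.
By Bézout, 28658·(-113) + 6636·(488) = 14.
Scale by 70/14 = 5: (a₀, b₀) = (-565, 2440).
General solution: a = -565 + 474t, b = 2440 - 2047t for integer t.
a ≥ 0: smallest is -565 mod 474 = 383 (at t = 2), with b = -1654.

383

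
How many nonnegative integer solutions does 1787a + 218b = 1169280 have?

3

gcd(1787, 218):
  1787 = 8·218 + 43
  218 = 5·43 + 3
  43 = 14·3 + 1
  3 = 3·1
so gcd(1787, 218) = 1.
Back-substitute for Bézout coefficients:
  1 = 43 - 14·3
  ... = 1787·(71) + 218·(-582)
Scale by 1169280: one solution is (83018880, -680520960). Reduce a mod 218: (120, 4380).
General: a = 120 + 218t, b = 4380 - 1787t.
a ≥ 0 ⇒ t ≥ 0; b ≥ 0 ⇒ t ≤ 2. So t ∈ [0, 2]: 3 solutions.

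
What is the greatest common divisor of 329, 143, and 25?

gcd(329, 143):
  329 = 2·143 + 43
  143 = 3·43 + 14
  43 = 3·14 + 1
  14 = 14·1
so gcd(329, 143) = 1.
gcd(1, 25) = 1.

1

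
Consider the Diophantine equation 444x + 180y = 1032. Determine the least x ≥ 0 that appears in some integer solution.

gcd(444, 180):
  444 = 2·180 + 84
  180 = 2·84 + 12
  84 = 7·12
so gcd(444, 180) = 12.
12 divides 1032, so solutions exist.
Back-substitute for Bézout coefficients:
  12 = 180 - 2·84
  ... = 444·(-2) + 180·(5)
Scale by 1032/12 = 86: (x₀, y₀) = (-172, 430).
General solution: x = -172 + 15t, y = 430 - 37t for integer t.
x ≥ 0: smallest is -172 mod 15 = 8 (at t = 12), with y = -14.

8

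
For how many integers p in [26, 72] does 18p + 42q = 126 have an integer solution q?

gcd(42, 18) = 6.
By Bézout, 18×(-2) + 42×(1) = 6.
Particular solution: (0, 3).
General solution: p = 0 + 7t, q = 3 - 3t for integer t.
26 ≤ 0 + 7t ≤ 72 gives t ∈ [4, 10], which is 7 values.

7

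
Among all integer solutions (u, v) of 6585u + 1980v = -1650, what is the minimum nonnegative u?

gcd(6585, 1980) = 15.
15 divides -1650, so solutions exist.
By Bézout, 6585·(43) + 1980·(-143) = 15.
Scale by -1650/15 = -110: (u₀, v₀) = (-4730, 15730).
General solution: u = -4730 + 132t, v = 15730 - 439t for integer t.
u ≥ 0: smallest is -4730 mod 132 = 22 (at t = 36), with v = -74.

22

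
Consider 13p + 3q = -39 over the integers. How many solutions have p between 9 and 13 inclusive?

gcd(13, 3):
  13 = 4·3 + 1
  3 = 3·1
so gcd(13, 3) = 1.
Back-substitute for Bézout coefficients:
  1 = 13 - 4·3
  ... = 13·(1) + 3·(-4)
Scale by -39: particular solution (-39, 156); reduce p mod 3: (0, -13).
General solution: p = 0 + 3t, q = -13 - 13t for integer t.
9 ≤ 0 + 3t ≤ 13 gives t ∈ [3, 4], which is 2 values.

2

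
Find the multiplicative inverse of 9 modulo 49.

11

gcd(49, 9) = 1.
By Bézout, 9·(11) + 49·(-2) = 1.
So 9·11 ≡ 1 (mod 49), and 11 mod 49 = 11.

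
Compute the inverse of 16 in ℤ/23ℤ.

13

gcd(23, 16):
  23 = 1*16 + 7
  16 = 2*7 + 2
  7 = 3*2 + 1
  2 = 2*1
so gcd(23, 16) = 1.
Back-substitute for Bézout coefficients:
  1 = 7 - 3*2
  ... = 16*(-10) + 23*(7)
So 16*-10 ≡ 1 (mod 23), and -10 mod 23 = 13.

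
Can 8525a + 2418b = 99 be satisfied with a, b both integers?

no

gcd(8525, 2418) = 31  (8525 = 3×2418 + 1271, 2418 = 1×1271 + 1147, 1271 = 1×1147 + 124, 1147 = 9×124 + 31, 124 = 4×31).
31 does not divide 99 (remainder 6), so no integer solutions.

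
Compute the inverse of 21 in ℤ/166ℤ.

gcd(166, 21) = 1.
By Bézout, 21×(-79) + 166×(10) = 1.
So 21×-79 ≡ 1 (mod 166), and -79 mod 166 = 87.

87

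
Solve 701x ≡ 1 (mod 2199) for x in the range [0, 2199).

gcd(2199, 701):
  2199 = 3*701 + 96
  701 = 7*96 + 29
  96 = 3*29 + 9
  29 = 3*9 + 2
  9 = 4*2 + 1
  2 = 2*1
so gcd(2199, 701) = 1.
Back-substitute for Bézout coefficients:
  1 = 9 - 4*2
  ... = 701*(-985) + 2199*(314)
So 701*-985 ≡ 1 (mod 2199), and -985 mod 2199 = 1214.

1214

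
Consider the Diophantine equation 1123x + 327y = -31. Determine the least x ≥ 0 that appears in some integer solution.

gcd(1123, 327) = 1.
1 divides -31, so solutions exist.
By Bézout, 1123·(76) + 327·(-261) = 1.
Scale by -31/1 = -31: (x₀, y₀) = (-2356, 8091).
General solution: x = -2356 + 327t, y = 8091 - 1123t for integer t.
x ≥ 0: smallest is -2356 mod 327 = 260 (at t = 8), with y = -893.

260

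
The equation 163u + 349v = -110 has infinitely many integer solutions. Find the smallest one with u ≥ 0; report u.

gcd(349, 163) = 1.
1 divides -110, so solutions exist.
By Bézout, 163*(-167) + 349*(78) = 1.
Scale by -110/1 = -110: (u₀, v₀) = (18370, -8580).
General solution: u = 18370 + 349t, v = -8580 - 163t for integer t.
u ≥ 0: smallest is 18370 mod 349 = 222 (at t = -52), with v = -104.

222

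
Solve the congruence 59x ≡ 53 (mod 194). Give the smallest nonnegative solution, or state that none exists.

139

gcd(194, 59) = 1  (194 = 3×59 + 17, 59 = 3×17 + 8, 17 = 2×8 + 1, 8 = 8×1).
1 divides 53, so solutions exist.
Back-substituting, 59×(-23) + 194×(7) = 1.
So 59×(-23) ≡ 1 (mod 194); multiply by 53: x ≡ -1219 (mod 194).
Smallest nonnegative: x = -1219 mod 194 = 139.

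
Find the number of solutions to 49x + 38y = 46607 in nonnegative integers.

gcd(49, 38):
  49 = 1*38 + 11
  38 = 3*11 + 5
  11 = 2*5 + 1
  5 = 5*1
so gcd(49, 38) = 1.
Back-substitute for Bézout coefficients:
  1 = 11 - 2*5
  ... = 49*(7) + 38*(-9)
Scale by 46607: one solution is (326249, -419463). Reduce x mod 38: (19, 1202).
General: x = 19 + 38t, y = 1202 - 49t.
x ≥ 0 ⇒ t ≥ 0; y ≥ 0 ⇒ t ≤ 24. So t ∈ [0, 24]: 25 solutions.

25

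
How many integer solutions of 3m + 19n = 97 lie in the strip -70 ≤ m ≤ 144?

12

gcd(19, 3) = 1  (19 = 6×3 + 1, 3 = 3×1).
Back-substituting, 3×(-6) + 19×(1) = 1.
Scale by 97: particular solution (-582, 97); reduce m mod 19: (7, 4).
General solution: m = 7 + 19t, n = 4 - 3t for integer t.
-70 ≤ 7 + 19t ≤ 144 gives t ∈ [-4, 7], which is 12 values.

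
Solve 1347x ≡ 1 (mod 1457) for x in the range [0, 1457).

702

gcd(1457, 1347) = 1.
By Bézout, 1347*(702) + 1457*(-649) = 1.
So 1347*702 ≡ 1 (mod 1457), and 702 mod 1457 = 702.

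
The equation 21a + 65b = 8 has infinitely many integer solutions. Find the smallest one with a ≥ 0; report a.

gcd(65, 21):
  65 = 3×21 + 2
  21 = 10×2 + 1
  2 = 2×1
so gcd(65, 21) = 1.
1 divides 8, so solutions exist.
Back-substitute for Bézout coefficients:
  1 = 21 - 10×2
  ... = 21×(31) + 65×(-10)
Scale by 8/1 = 8: (a₀, b₀) = (248, -80).
General solution: a = 248 + 65t, b = -80 - 21t for integer t.
a ≥ 0: smallest is 248 mod 65 = 53 (at t = -3), with b = -17.

53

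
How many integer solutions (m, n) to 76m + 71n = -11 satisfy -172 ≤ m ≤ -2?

2

gcd(76, 71):
  76 = 1*71 + 5
  71 = 14*5 + 1
  5 = 5*1
so gcd(76, 71) = 1.
Back-substitute for Bézout coefficients:
  1 = 71 - 14*5
  ... = 76*(-14) + 71*(15)
Scale by -11: particular solution (154, -165); reduce m mod 71: (12, -13).
General solution: m = 12 + 71t, n = -13 - 76t for integer t.
-172 ≤ 12 + 71t ≤ -2 gives t ∈ [-2, -1], which is 2 values.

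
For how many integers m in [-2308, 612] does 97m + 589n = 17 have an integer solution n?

gcd(589, 97) = 1.
By Bézout, 97·(-85) + 589·(14) = 1.
Particular solution: (322, -53).
General solution: m = 322 + 589t, n = -53 - 97t for integer t.
-2308 ≤ 322 + 589t ≤ 612 gives t ∈ [-4, 0], which is 5 values.

5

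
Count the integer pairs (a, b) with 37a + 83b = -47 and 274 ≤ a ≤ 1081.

gcd(83, 37):
  83 = 2×37 + 9
  37 = 4×9 + 1
  9 = 9×1
so gcd(83, 37) = 1.
Back-substitute for Bézout coefficients:
  1 = 37 - 4×9
  ... = 37×(9) + 83×(-4)
Scale by -47: particular solution (-423, 188); reduce a mod 83: (75, -34).
General solution: a = 75 + 83t, b = -34 - 37t for integer t.
274 ≤ 75 + 83t ≤ 1081 gives t ∈ [3, 12], which is 10 values.

10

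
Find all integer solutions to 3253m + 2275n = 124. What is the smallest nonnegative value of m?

1233

gcd(3253, 2275):
  3253 = 1·2275 + 978
  2275 = 2·978 + 319
  978 = 3·319 + 21
  319 = 15·21 + 4
  21 = 5·4 + 1
  4 = 4·1
so gcd(3253, 2275) = 1.
1 divides 124, so solutions exist.
Back-substitute for Bézout coefficients:
  1 = 21 - 5·4
  ... = 3253·(542) + 2275·(-775)
Scale by 124/1 = 124: (m₀, n₀) = (67208, -96100).
General solution: m = 67208 + 2275t, n = -96100 - 3253t for integer t.
m ≥ 0: smallest is 67208 mod 2275 = 1233 (at t = -29), with n = -1763.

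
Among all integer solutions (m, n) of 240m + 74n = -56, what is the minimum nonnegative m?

gcd(240, 74):
  240 = 3·74 + 18
  74 = 4·18 + 2
  18 = 9·2
so gcd(240, 74) = 2.
2 divides -56, so solutions exist.
Back-substitute for Bézout coefficients:
  2 = 74 - 4·18
  ... = 240·(-4) + 74·(13)
Scale by -56/2 = -28: (m₀, n₀) = (112, -364).
General solution: m = 112 + 37t, n = -364 - 120t for integer t.
m ≥ 0: smallest is 112 mod 37 = 1 (at t = -3), with n = -4.

1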